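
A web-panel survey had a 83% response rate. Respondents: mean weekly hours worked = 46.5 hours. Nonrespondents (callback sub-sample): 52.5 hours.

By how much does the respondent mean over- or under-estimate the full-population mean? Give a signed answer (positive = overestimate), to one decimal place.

Nonresponse fraction = 1 − 0.83 = 0.17.
Bias = (nonresponse fraction) × (respondent mean − nonrespondent mean)
     = 0.17 × (46.5 − 52.5) = 0.17 × -6 = -1.02.

-1.0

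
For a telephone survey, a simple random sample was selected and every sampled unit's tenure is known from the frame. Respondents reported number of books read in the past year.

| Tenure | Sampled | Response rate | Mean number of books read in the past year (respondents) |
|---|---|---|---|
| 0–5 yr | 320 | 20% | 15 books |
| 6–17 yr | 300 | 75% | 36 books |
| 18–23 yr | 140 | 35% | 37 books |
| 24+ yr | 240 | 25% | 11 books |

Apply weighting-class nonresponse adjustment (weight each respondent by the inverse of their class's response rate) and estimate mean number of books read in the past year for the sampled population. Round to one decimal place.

23.4

Each respondent's weight = sampled/responded in their class; summing within a class gives n_sampled, so:
  0–5 yr: 320 × 15 = 4800
  6–17 yr: 300 × 36 = 10,800
  18–23 yr: 140 × 37 = 5180
  24+ yr: 240 × 11 = 2640
Adjusted estimate = 23,420 / 1,000 = 23.42 → 23.4.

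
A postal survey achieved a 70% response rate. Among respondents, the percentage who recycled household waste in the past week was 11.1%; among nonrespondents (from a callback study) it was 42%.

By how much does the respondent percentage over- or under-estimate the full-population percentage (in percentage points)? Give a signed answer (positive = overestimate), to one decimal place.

-9.3 percentage points

Nonresponse fraction = 1 − 0.7 = 0.3.
Bias = (nonresponse fraction) × (respondent percentage − nonrespondent percentage)
     = 0.3 × (11.1 − 42) = 0.3 × -30.9 = -9.27.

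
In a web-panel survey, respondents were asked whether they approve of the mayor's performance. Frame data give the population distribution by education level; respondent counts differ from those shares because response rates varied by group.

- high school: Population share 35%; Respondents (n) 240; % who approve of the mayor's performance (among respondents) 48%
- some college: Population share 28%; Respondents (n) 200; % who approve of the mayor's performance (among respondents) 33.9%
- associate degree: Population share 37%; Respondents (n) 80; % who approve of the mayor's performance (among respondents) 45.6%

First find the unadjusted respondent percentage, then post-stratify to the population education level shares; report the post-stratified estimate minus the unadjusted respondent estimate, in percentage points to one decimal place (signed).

+1.0 percentage points

Unadjusted (pooled respondent) estimate weights by respondent counts:
  (240/520)×48 + (200/520)×33.9 + (80/520)×45.6 = 42.2077%
Reweighting by population education level shares:
  0.35×48 + 0.28×33.9 + 0.37×45.6 = 43.164%
Difference = 43.164 − 42.2077 = 0.9563 pp.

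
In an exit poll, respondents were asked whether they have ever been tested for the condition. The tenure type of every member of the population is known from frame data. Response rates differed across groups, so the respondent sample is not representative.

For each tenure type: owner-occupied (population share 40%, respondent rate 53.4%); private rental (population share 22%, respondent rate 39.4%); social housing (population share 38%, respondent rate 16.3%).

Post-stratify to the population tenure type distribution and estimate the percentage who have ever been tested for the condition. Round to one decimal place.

36.2%

Weight each group's respondent value by its population share:
  owner-occupied: 0.4 × 53.4 = 21.36
  private rental: 0.22 × 39.4 = 8.668
  social housing: 0.38 × 16.3 = 6.194
Post-stratified estimate = 36.222 → 36.2%.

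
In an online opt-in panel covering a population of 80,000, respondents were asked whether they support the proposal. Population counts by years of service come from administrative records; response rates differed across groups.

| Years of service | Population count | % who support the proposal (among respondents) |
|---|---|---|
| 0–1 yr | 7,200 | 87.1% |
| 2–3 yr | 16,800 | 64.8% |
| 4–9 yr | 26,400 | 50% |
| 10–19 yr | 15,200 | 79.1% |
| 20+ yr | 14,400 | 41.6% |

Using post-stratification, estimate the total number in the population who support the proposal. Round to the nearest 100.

Each cell contributes its population count × the respondent rate:
  0–1 yr: 7,200 × 87.1% = 6271.2
  2–3 yr: 16,800 × 64.8% = 10886.4
  4–9 yr: 26,400 × 50% = 13,200
  10–19 yr: 15,200 × 79.1% = 12023.2
  20+ yr: 14,400 × 41.6% = 5990.4
Estimated total = 48371.2 → 48,400.

48,400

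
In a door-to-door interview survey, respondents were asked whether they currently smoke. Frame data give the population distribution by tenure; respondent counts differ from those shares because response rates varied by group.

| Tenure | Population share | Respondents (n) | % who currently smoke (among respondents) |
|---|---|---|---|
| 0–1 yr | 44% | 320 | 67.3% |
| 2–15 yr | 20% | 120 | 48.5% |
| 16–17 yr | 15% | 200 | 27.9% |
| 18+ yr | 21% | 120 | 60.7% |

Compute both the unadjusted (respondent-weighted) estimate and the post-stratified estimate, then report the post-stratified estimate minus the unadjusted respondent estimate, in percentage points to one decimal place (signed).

+3.3 percentage points

Naive respondent-only estimate (weights = respondent counts):
  (320/760)×67.3 + (120/760)×48.5 + (200/760)×27.9 + (120/760)×60.7 = 52.9211%
Post-stratifying to population shares instead:
  0.44×67.3 + 0.2×48.5 + 0.15×27.9 + 0.21×60.7 = 56.244%
Difference = 56.244 − 52.9211 = 3.3229 pp.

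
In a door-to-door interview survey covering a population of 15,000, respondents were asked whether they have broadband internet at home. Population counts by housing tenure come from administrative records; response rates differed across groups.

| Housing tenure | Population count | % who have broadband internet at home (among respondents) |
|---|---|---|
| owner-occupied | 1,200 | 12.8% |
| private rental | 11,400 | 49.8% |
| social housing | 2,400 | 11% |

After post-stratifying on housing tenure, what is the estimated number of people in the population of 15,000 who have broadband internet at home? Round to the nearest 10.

6,090

Estimated count per cell = population count × respondent percentage:
  owner-occupied: 1,200 × 12.8% = 153.6
  private rental: 11,400 × 49.8% = 5677.2
  social housing: 2,400 × 11% = 264
Estimated total = 6094.8 → 6,090.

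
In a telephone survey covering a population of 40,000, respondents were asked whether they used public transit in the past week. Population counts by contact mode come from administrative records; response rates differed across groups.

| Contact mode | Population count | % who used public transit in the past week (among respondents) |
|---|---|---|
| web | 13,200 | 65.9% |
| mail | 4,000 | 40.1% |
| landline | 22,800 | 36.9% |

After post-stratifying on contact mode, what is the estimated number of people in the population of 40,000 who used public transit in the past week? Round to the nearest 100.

18,700

Apply each group's respondent rate to its population count:
  web: 13,200 × 65.9% = 8698.8
  mail: 4,000 × 40.1% = 1604
  landline: 22,800 × 36.9% = 8413.2
Estimated total = 18,716 → 18,700.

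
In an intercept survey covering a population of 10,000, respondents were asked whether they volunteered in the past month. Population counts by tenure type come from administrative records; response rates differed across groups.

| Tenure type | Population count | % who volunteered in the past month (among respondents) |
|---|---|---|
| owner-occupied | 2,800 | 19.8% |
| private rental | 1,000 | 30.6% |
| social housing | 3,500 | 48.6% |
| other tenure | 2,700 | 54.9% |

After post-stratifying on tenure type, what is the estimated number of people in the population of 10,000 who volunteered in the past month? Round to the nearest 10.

Each cell contributes its population count × the respondent rate:
  owner-occupied: 2,800 × 19.8% = 554.4
  private rental: 1,000 × 30.6% = 306
  social housing: 3,500 × 48.6% = 1701
  other tenure: 2,700 × 54.9% = 1482.3
Estimated total = 4043.7 → 4,040.

4,040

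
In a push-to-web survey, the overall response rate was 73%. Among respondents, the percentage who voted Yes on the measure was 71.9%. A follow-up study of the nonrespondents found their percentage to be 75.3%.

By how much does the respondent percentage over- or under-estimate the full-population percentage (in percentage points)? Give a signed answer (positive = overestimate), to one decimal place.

Nonresponse fraction = 1 − 0.73 = 0.27.
Bias = (nonresponse fraction) × (respondent percentage − nonrespondent percentage)
     = 0.27 × (71.9 − 75.3) = 0.27 × -3.4 = -0.918.

-0.9 percentage points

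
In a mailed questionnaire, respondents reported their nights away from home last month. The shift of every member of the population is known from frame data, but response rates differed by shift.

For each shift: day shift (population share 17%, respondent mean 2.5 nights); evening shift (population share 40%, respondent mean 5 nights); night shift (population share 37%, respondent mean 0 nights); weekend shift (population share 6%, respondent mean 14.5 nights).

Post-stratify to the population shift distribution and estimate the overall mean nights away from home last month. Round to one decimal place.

Reweight to the known shift distribution:
  day shift: 0.17 × 2.5 = 0.425
  evening shift: 0.4 × 5 = 2
  night shift: 0.37 × 0 = 0
  weekend shift: 0.06 × 14.5 = 0.87
Post-stratified estimate = 3.295 → 3.3.

3.3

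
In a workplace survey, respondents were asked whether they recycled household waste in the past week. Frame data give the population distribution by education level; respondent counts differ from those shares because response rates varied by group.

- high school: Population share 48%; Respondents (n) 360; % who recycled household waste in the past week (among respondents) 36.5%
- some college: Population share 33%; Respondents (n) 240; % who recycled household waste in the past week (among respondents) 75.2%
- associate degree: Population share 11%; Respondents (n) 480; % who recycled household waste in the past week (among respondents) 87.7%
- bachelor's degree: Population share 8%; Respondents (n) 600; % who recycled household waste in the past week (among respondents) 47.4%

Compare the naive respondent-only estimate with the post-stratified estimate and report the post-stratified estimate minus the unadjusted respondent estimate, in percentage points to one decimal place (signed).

-4.8 percentage points

Unadjusted (pooled respondent) estimate weights by respondent counts:
  (360/1680)×36.5 + (240/1680)×75.2 + (480/1680)×87.7 + (600/1680)×47.4 = 60.55%
Reweighting by population education level shares:
  0.48×36.5 + 0.33×75.2 + 0.11×87.7 + 0.08×47.4 = 55.775%
Difference = 55.775 − 60.55 = -4.775 pp.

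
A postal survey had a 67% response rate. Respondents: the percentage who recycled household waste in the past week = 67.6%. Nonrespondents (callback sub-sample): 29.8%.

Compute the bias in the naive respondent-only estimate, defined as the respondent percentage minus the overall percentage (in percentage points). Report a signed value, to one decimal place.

+12.5 percentage points

Nonresponse fraction = 1 − 0.67 = 0.33.
Bias = (nonresponse fraction) × (respondent percentage − nonrespondent percentage)
     = 0.33 × (67.6 − 29.8) = 0.33 × 37.8 = 12.474.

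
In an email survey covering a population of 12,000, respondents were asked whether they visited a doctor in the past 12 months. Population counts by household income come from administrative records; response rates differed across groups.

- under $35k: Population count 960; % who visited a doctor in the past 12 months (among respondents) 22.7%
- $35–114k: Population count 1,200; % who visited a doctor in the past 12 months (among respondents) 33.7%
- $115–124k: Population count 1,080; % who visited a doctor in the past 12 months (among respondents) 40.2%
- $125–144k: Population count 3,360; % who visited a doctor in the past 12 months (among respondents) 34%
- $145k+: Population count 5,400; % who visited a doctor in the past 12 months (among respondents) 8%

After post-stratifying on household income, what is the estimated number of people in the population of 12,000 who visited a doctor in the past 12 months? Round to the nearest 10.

Apply each group's respondent rate to its population count:
  under $35k: 960 × 22.7% = 217.92
  $35–114k: 1,200 × 33.7% = 404.4
  $115–124k: 1,080 × 40.2% = 434.16
  $125–144k: 3,360 × 34% = 1142.4
  $145k+: 5,400 × 8% = 432
Estimated total = 2630.88 → 2,630.

2,630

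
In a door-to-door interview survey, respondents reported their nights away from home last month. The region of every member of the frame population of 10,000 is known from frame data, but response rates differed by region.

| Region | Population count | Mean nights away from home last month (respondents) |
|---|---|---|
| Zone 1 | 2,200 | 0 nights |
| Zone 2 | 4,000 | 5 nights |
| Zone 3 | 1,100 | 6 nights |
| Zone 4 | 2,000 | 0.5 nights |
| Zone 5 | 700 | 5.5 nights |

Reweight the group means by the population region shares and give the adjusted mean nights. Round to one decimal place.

3.1

Post-stratification weights by population share, not respondent share:
  Zone 1: (2,200/10,000) × 0 = 0
  Zone 2: (4,000/10,000) × 5 = 2
  Zone 3: (1,100/10,000) × 6 = 0.66
  Zone 4: (2,000/10,000) × 0.5 = 0.1
  Zone 5: (700/10,000) × 5.5 = 0.385
Post-stratified estimate = 3.145 → 3.1.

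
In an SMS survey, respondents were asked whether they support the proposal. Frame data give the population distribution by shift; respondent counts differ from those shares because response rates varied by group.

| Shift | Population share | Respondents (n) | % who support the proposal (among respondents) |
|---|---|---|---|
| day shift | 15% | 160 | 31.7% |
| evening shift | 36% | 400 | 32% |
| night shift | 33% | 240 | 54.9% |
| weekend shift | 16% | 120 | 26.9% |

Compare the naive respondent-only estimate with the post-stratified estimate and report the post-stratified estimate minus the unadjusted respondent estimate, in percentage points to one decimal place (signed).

Unadjusted (pooled respondent) estimate weights by respondent counts:
  (160/920)×31.7 + (400/920)×32 + (240/920)×54.9 + (120/920)×26.9 = 37.2565%
Reweighting by population shift shares:
  0.15×31.7 + 0.36×32 + 0.33×54.9 + 0.16×26.9 = 38.696%
Difference = 38.696 − 37.2565 = 1.4395 pp.

+1.4 percentage points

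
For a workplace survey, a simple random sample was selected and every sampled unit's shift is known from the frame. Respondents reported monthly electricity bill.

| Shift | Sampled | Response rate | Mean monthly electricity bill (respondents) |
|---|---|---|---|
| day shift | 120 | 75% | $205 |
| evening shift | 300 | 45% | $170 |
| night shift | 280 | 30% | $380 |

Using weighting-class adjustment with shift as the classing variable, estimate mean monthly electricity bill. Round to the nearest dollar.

$260

With weight = n_sampled/n_responded per class, the weighted class total is n_sampled:
  day shift: 120 × 205 = 24,600
  evening shift: 300 × 170 = 51,000
  night shift: 280 × 380 = 106,400
Adjusted estimate = 182,000 / 700 = 260 → $260.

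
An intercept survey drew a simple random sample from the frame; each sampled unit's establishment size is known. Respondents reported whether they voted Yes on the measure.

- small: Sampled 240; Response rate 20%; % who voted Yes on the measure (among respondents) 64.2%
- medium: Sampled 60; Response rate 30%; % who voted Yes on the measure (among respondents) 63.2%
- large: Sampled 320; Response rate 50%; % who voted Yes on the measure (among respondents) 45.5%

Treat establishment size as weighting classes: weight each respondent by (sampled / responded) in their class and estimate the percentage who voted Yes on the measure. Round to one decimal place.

With weight = n_sampled/n_responded per class, the weighted class total is n_sampled:
  small: 240 × 64.2 = 15,408
  medium: 60 × 63.2 = 3792
  large: 320 × 45.5 = 14,560
Adjusted estimate = 33,760 / 620 = 54.4516 → 54.5%.

54.5%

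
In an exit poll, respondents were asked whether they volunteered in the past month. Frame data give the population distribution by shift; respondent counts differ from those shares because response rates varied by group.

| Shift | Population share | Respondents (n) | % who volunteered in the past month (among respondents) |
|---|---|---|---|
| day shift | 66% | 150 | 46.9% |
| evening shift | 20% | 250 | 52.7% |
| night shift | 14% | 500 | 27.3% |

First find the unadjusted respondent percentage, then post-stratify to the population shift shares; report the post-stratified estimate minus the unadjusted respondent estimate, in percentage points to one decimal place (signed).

Without adjustment, the pooled respondent share is:
  (150/900)×46.9 + (250/900)×52.7 + (500/900)×27.3 = 37.6222%
Reweighting by population shift shares:
  0.66×46.9 + 0.2×52.7 + 0.14×27.3 = 45.316%
Difference = 45.316 − 37.6222 = 7.6938 pp.

+7.7 percentage points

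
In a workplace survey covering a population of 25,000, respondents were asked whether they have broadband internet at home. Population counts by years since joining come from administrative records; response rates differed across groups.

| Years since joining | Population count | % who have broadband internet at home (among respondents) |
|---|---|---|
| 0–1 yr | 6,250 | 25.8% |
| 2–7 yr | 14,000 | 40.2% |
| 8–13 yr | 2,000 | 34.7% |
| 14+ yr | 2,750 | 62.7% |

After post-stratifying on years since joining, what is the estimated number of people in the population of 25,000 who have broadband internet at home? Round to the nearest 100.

9,700

Apply each group's respondent rate to its population count:
  0–1 yr: 6,250 × 25.8% = 1612.5
  2–7 yr: 14,000 × 40.2% = 5628
  8–13 yr: 2,000 × 34.7% = 694
  14+ yr: 2,750 × 62.7% = 1724.25
Estimated total = 9658.75 → 9,700.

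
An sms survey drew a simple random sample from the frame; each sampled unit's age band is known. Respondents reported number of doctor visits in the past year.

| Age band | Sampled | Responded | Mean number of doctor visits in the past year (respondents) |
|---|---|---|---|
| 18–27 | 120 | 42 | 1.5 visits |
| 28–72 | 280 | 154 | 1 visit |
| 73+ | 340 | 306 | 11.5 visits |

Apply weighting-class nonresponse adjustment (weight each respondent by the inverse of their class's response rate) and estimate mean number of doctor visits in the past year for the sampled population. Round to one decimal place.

5.9

Class response rates: 18–27 42/120 = 35%, 28–72 154/280 = 55%, 73+ 306/340 = 90%.
Weighting each respondent by the inverse class response rate inflates each class back to its sampled size, so the class weight is n_sampled:
  18–27: 120 × 1.5 = 180
  28–72: 280 × 1 = 280
  73+: 340 × 11.5 = 3910
Adjusted estimate = 4370 / 740 = 5.90541 → 5.9.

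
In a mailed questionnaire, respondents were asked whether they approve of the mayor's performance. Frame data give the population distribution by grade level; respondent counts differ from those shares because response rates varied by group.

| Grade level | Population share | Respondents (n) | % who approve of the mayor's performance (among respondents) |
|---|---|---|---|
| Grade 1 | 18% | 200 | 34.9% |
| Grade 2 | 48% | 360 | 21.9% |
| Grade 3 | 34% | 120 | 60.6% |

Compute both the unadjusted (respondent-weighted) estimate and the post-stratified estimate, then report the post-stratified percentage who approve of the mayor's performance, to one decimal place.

Naive respondent-only estimate (weights = respondent counts):
  (200/680)×34.9 + (360/680)×21.9 + (120/680)×60.6 = 32.5529%
Reweighting by population grade level shares:
  0.18×34.9 + 0.48×21.9 + 0.34×60.6 = 37.398%

37.4%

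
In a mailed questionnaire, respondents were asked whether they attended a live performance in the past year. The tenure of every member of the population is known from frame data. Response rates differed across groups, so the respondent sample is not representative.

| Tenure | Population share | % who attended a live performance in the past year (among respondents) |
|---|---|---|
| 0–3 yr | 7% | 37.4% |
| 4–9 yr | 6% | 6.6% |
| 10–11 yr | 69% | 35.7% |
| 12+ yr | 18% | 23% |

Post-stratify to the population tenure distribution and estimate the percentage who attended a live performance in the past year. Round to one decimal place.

31.8%

Reweight to the known tenure distribution:
  0–3 yr: 0.07 × 37.4 = 2.618
  4–9 yr: 0.06 × 6.6 = 0.396
  10–11 yr: 0.69 × 35.7 = 24.633
  12+ yr: 0.18 × 23 = 4.14
Post-stratified estimate = 31.787 → 31.8%.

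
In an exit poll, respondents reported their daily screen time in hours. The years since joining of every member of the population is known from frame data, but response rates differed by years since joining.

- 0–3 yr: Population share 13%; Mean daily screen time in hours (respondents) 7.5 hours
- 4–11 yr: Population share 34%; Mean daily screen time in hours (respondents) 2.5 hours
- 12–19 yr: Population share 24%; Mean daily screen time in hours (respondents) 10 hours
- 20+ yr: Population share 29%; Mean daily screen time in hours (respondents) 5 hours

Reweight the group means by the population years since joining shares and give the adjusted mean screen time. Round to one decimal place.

5.7

Reweight to the known years since joining distribution:
  0–3 yr: 0.13 × 7.5 = 0.975
  4–11 yr: 0.34 × 2.5 = 0.85
  12–19 yr: 0.24 × 10 = 2.4
  20+ yr: 0.29 × 5 = 1.45
Post-stratified estimate = 5.675 → 5.7.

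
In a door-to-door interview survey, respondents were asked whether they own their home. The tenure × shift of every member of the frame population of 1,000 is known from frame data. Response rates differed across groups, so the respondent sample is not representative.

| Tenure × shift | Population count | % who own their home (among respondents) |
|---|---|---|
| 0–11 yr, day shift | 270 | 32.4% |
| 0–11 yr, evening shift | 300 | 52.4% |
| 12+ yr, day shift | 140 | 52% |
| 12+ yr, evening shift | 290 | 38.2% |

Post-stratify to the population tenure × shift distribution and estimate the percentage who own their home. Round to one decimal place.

42.8%

Weight each group's respondent value by its population share:
  0–11 yr, day shift: (270/1,000) × 32.4 = 8.748
  0–11 yr, evening shift: (300/1,000) × 52.4 = 15.72
  12+ yr, day shift: (140/1,000) × 52 = 7.28
  12+ yr, evening shift: (290/1,000) × 38.2 = 11.078
Post-stratified estimate = 42.826 → 42.8%.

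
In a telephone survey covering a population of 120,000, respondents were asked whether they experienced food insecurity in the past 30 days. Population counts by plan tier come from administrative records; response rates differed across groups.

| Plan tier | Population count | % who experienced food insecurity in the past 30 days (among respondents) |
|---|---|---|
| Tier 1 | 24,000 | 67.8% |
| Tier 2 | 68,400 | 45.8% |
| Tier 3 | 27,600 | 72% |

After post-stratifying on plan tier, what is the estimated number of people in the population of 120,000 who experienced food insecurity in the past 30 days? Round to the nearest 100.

Apply each group's respondent rate to its population count:
  Tier 1: 24,000 × 67.8% = 16,272
  Tier 2: 68,400 × 45.8% = 31327.2
  Tier 3: 27,600 × 72% = 19,872
Estimated total = 67471.2 → 67,500.

67,500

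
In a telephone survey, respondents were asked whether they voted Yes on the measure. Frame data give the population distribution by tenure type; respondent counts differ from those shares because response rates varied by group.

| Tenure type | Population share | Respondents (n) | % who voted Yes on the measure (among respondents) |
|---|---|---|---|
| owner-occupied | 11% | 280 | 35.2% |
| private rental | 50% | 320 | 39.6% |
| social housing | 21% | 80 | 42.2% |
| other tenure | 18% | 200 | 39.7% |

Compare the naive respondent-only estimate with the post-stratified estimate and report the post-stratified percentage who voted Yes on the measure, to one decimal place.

39.7%

Unadjusted (pooled respondent) estimate weights by respondent counts:
  (280/880)×35.2 + (320/880)×39.6 + (80/880)×42.2 + (200/880)×39.7 = 38.4591%
Post-stratified estimate weights by population shares:
  0.11×35.2 + 0.5×39.6 + 0.21×42.2 + 0.18×39.7 = 39.68%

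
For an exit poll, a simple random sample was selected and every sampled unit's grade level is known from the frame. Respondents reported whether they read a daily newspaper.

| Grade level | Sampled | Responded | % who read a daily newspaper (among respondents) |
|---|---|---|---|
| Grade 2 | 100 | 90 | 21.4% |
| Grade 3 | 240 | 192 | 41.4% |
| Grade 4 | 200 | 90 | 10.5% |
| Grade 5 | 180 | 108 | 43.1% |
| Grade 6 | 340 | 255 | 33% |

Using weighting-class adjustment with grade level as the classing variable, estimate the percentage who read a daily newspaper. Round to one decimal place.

31.3%

Response rates by class: Grade 2 90/100 = 90%, Grade 3 192/240 = 80%, Grade 4 90/200 = 45%, Grade 5 108/180 = 60%, Grade 6 255/340 = 75%.
Each respondent's weight = sampled/responded in their class; summing within a class gives n_sampled, so:
  Grade 2: 100 × 21.4 = 2140
  Grade 3: 240 × 41.4 = 9936
  Grade 4: 200 × 10.5 = 2100
  Grade 5: 180 × 43.1 = 7758
  Grade 6: 340 × 33 = 11,220
Adjusted estimate = 33,154 / 1,060 = 31.2774 → 31.3%.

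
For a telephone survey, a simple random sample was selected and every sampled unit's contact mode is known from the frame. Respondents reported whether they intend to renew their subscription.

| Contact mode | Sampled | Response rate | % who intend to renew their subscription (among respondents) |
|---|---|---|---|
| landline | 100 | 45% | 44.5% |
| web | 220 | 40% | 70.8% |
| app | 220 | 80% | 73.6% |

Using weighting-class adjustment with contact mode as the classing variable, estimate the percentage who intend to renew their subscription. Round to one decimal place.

67.1%

Each respondent's weight = sampled/responded in their class; summing within a class gives n_sampled, so:
  landline: 100 × 44.5 = 4450
  web: 220 × 70.8 = 15,576
  app: 220 × 73.6 = 16192
Adjusted estimate = 36,218 / 540 = 67.0704 → 67.1%.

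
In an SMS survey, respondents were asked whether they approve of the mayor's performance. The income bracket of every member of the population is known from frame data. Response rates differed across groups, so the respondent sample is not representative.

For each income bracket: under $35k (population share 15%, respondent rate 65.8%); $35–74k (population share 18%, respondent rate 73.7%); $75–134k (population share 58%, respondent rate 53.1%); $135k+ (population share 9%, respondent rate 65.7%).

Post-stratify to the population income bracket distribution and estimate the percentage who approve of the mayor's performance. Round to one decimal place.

59.8%

Each cell contributes population-share × respondent value:
  under $35k: 0.15 × 65.8 = 9.87
  $35–74k: 0.18 × 73.7 = 13.266
  $75–134k: 0.58 × 53.1 = 30.798
  $135k+: 0.09 × 65.7 = 5.913
Post-stratified estimate = 59.847 → 59.8%.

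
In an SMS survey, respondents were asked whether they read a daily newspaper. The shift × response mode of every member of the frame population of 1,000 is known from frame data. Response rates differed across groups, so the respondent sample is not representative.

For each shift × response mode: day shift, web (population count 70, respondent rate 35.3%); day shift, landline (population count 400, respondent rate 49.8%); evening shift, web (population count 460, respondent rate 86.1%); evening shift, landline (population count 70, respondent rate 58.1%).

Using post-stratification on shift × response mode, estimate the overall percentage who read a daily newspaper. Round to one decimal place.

66.1%

Post-stratification weights by population share, not respondent share:
  day shift, web: (70/1,000) × 35.3 = 2.471
  day shift, landline: (400/1,000) × 49.8 = 19.92
  evening shift, web: (460/1,000) × 86.1 = 39.606
  evening shift, landline: (70/1,000) × 58.1 = 4.067
Post-stratified estimate = 66.064 → 66.1%.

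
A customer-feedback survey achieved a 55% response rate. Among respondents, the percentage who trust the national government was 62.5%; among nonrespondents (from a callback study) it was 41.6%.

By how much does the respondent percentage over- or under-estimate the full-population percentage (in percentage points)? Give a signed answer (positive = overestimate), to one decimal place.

+9.4 percentage points

Nonresponse fraction = 1 − 0.55 = 0.45.
Bias = (nonresponse fraction) × (respondent percentage − nonrespondent percentage)
     = 0.45 × (62.5 − 41.6) = 0.45 × 20.9 = 9.405.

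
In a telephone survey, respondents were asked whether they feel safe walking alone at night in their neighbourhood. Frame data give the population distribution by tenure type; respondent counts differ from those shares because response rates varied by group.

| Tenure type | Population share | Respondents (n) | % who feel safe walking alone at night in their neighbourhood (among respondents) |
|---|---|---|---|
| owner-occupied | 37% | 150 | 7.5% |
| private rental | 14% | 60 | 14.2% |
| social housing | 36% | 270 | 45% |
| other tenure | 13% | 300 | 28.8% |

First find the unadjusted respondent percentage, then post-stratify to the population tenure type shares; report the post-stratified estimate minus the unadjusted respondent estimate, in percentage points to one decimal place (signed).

Naive respondent-only estimate (weights = respondent counts):
  (150/780)×7.5 + (60/780)×14.2 + (270/780)×45 + (300/780)×28.8 = 29.1885%
Post-stratifying to population shares instead:
  0.37×7.5 + 0.14×14.2 + 0.36×45 + 0.13×28.8 = 24.707%
Difference = 24.707 − 29.1885 = -4.4815 pp.

-4.5 percentage points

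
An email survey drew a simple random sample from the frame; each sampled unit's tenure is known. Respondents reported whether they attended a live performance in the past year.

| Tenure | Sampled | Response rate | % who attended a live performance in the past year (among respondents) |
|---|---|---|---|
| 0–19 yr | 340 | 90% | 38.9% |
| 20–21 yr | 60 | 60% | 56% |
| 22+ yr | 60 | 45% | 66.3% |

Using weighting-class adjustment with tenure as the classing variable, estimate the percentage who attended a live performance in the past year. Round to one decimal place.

Inverse-response-rate weighting restores each class to its sampled count, so class totals weight by n_sampled:
  0–19 yr: 340 × 38.9 = 13,226
  20–21 yr: 60 × 56 = 3360
  22+ yr: 60 × 66.3 = 3978
Adjusted estimate = 20,564 / 460 = 44.7043 → 44.7%.

44.7%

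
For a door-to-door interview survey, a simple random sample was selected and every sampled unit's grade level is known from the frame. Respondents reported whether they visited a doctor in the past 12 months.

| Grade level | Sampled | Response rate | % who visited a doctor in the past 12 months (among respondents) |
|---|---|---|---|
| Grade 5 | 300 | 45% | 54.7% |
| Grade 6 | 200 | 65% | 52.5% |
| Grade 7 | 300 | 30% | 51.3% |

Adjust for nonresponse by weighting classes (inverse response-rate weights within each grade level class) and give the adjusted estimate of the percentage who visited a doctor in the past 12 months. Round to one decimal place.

Each respondent's weight = sampled/responded in their class; summing within a class gives n_sampled, so:
  Grade 5: 300 × 54.7 = 16,410
  Grade 6: 200 × 52.5 = 10,500
  Grade 7: 300 × 51.3 = 15,390
Adjusted estimate = 42,300 / 800 = 52.875 → 52.9%.

52.9%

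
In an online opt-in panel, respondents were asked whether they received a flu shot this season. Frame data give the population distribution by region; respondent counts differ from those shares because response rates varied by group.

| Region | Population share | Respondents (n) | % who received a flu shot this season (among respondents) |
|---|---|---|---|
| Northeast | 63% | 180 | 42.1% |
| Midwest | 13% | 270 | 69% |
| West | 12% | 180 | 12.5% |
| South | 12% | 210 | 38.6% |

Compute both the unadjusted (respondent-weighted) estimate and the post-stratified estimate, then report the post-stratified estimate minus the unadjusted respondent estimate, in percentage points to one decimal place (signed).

Naive respondent-only estimate (weights = respondent counts):
  (180/840)×42.1 + (270/840)×69 + (180/840)×12.5 + (210/840)×38.6 = 43.5286%
Post-stratifying to population shares instead:
  0.63×42.1 + 0.13×69 + 0.12×12.5 + 0.12×38.6 = 41.625%
Difference = 41.625 − 43.5286 = -1.9036 pp.

-1.9 percentage points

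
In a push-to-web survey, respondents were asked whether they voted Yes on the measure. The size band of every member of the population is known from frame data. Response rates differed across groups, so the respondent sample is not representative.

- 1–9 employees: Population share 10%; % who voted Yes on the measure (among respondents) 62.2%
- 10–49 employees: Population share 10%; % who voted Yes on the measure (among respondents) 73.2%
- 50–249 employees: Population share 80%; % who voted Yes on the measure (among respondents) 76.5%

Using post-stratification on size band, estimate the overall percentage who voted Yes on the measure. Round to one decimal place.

74.7%

Weight each group's respondent value by its population share:
  1–9 employees: 0.1 × 62.2 = 6.22
  10–49 employees: 0.1 × 73.2 = 7.32
  50–249 employees: 0.8 × 76.5 = 61.2
Post-stratified estimate = 74.74 → 74.7%.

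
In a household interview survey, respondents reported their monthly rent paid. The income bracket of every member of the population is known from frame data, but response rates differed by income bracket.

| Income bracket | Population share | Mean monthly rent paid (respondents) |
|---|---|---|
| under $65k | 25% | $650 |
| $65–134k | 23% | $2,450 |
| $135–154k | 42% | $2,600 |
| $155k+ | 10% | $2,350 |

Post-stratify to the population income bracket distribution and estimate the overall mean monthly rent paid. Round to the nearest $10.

Weight each group's respondent value by its population share:
  under $65k: 0.25 × 650 = 162.5
  $65–134k: 0.23 × 2450 = 563.5
  $135–154k: 0.42 × 2600 = 1092
  $155k+: 0.1 × 2350 = 235
Post-stratified estimate = 2053 → $2,050.

$2,050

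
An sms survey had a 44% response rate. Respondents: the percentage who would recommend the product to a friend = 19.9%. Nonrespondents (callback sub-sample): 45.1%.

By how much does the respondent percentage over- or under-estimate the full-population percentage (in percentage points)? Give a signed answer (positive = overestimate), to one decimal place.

Nonresponse fraction = 1 − 0.44 = 0.56.
Bias = (nonresponse fraction) × (respondent percentage − nonrespondent percentage)
     = 0.56 × (19.9 − 45.1) = 0.56 × -25.2 = -14.112.

-14.1 percentage points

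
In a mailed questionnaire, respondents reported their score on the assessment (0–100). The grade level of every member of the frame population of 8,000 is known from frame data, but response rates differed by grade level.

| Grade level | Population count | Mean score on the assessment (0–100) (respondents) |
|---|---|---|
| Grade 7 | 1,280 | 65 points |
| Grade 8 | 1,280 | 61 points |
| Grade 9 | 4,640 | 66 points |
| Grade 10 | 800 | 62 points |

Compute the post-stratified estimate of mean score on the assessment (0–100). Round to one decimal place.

Reweight to the known grade level distribution:
  Grade 7: (1,280/8,000) × 65 = 10.4
  Grade 8: (1,280/8,000) × 61 = 9.76
  Grade 9: (4,640/8,000) × 66 = 38.28
  Grade 10: (800/8,000) × 62 = 6.2
Post-stratified estimate = 64.64 → 64.6.

64.6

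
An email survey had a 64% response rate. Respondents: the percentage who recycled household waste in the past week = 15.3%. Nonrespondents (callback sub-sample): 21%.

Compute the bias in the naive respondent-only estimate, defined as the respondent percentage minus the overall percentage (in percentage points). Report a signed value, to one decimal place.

-2.1 percentage points

Nonresponse fraction = 1 − 0.64 = 0.36.
Bias = (nonresponse fraction) × (respondent percentage − nonrespondent percentage)
     = 0.36 × (15.3 − 21) = 0.36 × -5.7 = -2.052.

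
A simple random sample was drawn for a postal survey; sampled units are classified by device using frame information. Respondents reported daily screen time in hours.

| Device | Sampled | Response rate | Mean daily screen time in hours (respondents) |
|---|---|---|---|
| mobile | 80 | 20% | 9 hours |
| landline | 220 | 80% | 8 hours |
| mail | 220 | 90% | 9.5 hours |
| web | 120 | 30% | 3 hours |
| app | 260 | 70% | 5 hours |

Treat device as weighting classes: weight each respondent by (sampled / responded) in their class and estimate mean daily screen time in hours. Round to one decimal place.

Each respondent's weight = sampled/responded in their class; summing within a class gives n_sampled, so:
  mobile: 80 × 9 = 720
  landline: 220 × 8 = 1760
  mail: 220 × 9.5 = 2090
  web: 120 × 3 = 360
  app: 260 × 5 = 1300
Adjusted estimate = 6230 / 900 = 6.92222 → 6.9.

6.9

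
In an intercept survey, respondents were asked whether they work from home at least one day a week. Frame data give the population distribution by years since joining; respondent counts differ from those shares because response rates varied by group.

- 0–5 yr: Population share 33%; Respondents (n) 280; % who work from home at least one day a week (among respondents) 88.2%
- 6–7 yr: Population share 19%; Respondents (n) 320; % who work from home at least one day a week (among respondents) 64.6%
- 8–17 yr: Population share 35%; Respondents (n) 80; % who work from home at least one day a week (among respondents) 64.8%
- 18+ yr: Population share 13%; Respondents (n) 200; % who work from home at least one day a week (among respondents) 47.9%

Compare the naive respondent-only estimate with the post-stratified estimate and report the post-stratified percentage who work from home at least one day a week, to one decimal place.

Naive respondent-only estimate (weights = respondent counts):
  (280/880)×88.2 + (320/880)×64.6 + (80/880)×64.8 + (200/880)×47.9 = 68.3318%
Post-stratified estimate weights by population shares:
  0.33×88.2 + 0.19×64.6 + 0.35×64.8 + 0.13×47.9 = 70.287%

70.3%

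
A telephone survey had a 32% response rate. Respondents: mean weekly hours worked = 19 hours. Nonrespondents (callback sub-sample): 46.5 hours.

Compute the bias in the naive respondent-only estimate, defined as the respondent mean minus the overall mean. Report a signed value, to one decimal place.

-18.7

Nonresponse fraction = 1 − 0.32 = 0.68.
Bias = (nonresponse fraction) × (respondent mean − nonrespondent mean)
     = 0.68 × (19 − 46.5) = 0.68 × -27.5 = -18.7.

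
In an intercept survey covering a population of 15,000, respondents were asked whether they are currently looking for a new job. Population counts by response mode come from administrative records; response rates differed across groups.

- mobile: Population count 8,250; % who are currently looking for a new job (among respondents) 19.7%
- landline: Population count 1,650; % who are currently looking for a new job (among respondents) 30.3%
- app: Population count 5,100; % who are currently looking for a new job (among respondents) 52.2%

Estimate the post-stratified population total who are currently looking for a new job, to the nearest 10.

4,790

Estimated count per cell = population count × respondent percentage:
  mobile: 8,250 × 19.7% = 1625.25
  landline: 1,650 × 30.3% = 499.95
  app: 5,100 × 52.2% = 2662.2
Estimated total = 4787.4 → 4,790.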